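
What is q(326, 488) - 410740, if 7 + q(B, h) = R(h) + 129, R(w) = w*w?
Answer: -172474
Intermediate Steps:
R(w) = w**2
q(B, h) = 122 + h**2 (q(B, h) = -7 + (h**2 + 129) = -7 + (129 + h**2) = 122 + h**2)
q(326, 488) - 410740 = (122 + 488**2) - 410740 = (122 + 238144) - 410740 = 238266 - 410740 = -172474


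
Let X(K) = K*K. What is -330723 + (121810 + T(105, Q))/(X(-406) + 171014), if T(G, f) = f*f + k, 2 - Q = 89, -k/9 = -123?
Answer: -55536594532/167925 ≈ -3.3072e+5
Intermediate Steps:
k = 1107 (k = -9*(-123) = 1107)
X(K) = K²
Q = -87 (Q = 2 - 1*89 = 2 - 89 = -87)
T(G, f) = 1107 + f² (T(G, f) = f*f + 1107 = f² + 1107 = 1107 + f²)
-330723 + (121810 + T(105, Q))/(X(-406) + 171014) = -330723 + (121810 + (1107 + (-87)²))/((-406)² + 171014) = -330723 + (121810 + (1107 + 7569))/(164836 + 171014) = -330723 + (121810 + 8676)/335850 = -330723 + 130486*(1/335850) = -330723 + 65243/167925 = -55536594532/167925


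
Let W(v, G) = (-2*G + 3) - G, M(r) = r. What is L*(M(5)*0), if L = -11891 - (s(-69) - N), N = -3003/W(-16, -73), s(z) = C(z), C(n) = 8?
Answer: 0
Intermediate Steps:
W(v, G) = 3 - 3*G (W(v, G) = (3 - 2*G) - G = 3 - 3*G)
s(z) = 8
N = -1001/74 (N = -3003/(3 - 3*(-73)) = -3003/(3 + 219) = -3003/222 = -3003*1/222 = -1001/74 ≈ -13.527)
L = -881527/74 (L = -11891 - (8 - 1*(-1001/74)) = -11891 - (8 + 1001/74) = -11891 - 1*1593/74 = -11891 - 1593/74 = -881527/74 ≈ -11913.)
L*(M(5)*0) = -4407635*0/74 = -881527/74*0 = 0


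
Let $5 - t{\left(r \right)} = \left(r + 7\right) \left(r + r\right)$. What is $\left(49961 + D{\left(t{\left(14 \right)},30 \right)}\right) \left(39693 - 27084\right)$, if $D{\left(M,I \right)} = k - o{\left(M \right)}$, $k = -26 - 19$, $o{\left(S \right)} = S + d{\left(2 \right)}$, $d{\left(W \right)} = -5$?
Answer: $636804936$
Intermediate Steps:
$t{\left(r \right)} = 5 - 2 r \left(7 + r\right)$ ($t{\left(r \right)} = 5 - \left(r + 7\right) \left(r + r\right) = 5 - \left(7 + r\right) 2 r = 5 - 2 r \left(7 + r\right)$)
$o{\left(S \right)} = -5 + S$ ($o{\left(S \right)} = S - 5 = -5 + S$)
$k = -45$
$D{\left(M,I \right)} = -40 - M$ ($D{\left(M,I \right)} = -45 - \left(-5 + M\right) = -40 - M$)
$\left(49961 + D{\left(t{\left(14 \right)},30 \right)}\right) \left(39693 - 27084\right) = \left(49961 - \left(45 - 392 - 196\right)\right) \left(39693 - 27084\right) = \left(49961 - \left(-151 - 392\right)\right) 12609 = \left(49961 - -543\right) 12609 = \left(49961 + \left(-40 + 583\right)\right) 12609 = \left(49961 + 543\right) 12609 = 50504 \cdot 12609 = 636804936$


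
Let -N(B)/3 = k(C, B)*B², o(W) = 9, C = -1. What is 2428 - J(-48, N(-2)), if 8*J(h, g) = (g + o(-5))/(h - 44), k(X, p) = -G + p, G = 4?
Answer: 1787089/736 ≈ 2428.1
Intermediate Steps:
k(X, p) = -4 + p (k(X, p) = -1*4 + p = -4 + p)
N(B) = -3*B²*(-4 + B) (N(B) = -3*(-4 + B)*B² = -3*B²*(-4 + B))
J(h, g) = (9 + g)/(8*(-44 + h)) (J(h, g) = ((g + 9)/(h - 44))/8 = ((9 + g)/(-44 + h))/8 = (9 + g)/(8*(-44 + h)))
2428 - J(-48, N(-2)) = 2428 - (9 + 3*(-2)²*(4 - 1*(-2)))/(8*(-44 - 48)) = 2428 - (9 + 3*4*(4 + 2))/(8*(-92)) = 2428 - (-1)*(9 + 3*4*6)/(8*92) = 2428 - (-1)*(9 + 72)/(8*92) = 2428 - (-1)*81/(8*92) = 2428 - 1*(-81/736) = 2428 + 81/736 = 1787089/736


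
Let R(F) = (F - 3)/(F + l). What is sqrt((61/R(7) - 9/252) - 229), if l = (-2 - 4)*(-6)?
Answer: sqrt(20909)/7 ≈ 20.657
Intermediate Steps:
l = 36 (l = -6*(-6) = 36)
R(F) = (-3 + F)/(36 + F) (R(F) = (F - 3)/(F + 36) = (-3 + F)/(36 + F))
sqrt((61/R(7) - 9/252) - 229) = sqrt((61/(((-3 + 7)/(36 + 7))) - 9/252) - 229) = sqrt((61/((4/43)) - 9*1/252) - 229) = sqrt((61/(((1/43)*4)) - 1/28) - 229) = sqrt((61/(4/43) - 1/28) - 229) = sqrt((61*(43/4) - 1/28) - 229) = sqrt((2623/4 - 1/28) - 229) = sqrt(4590/7 - 229) = sqrt(2987/7) = sqrt(20909)/7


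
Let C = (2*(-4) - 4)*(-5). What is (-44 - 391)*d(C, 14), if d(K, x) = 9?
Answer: -3915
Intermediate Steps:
C = 60 (C = (-8 - 4)*(-5) = -12*(-5) = 60)
(-44 - 391)*d(C, 14) = (-44 - 391)*9 = -435*9 = -3915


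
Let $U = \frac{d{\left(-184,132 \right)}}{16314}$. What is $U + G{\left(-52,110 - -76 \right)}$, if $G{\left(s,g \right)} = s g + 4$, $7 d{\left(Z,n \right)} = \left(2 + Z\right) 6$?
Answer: $- \frac{26287318}{2719} \approx -9668.0$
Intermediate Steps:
$d{\left(Z,n \right)} = \frac{12}{7} + \frac{6 Z}{7}$ ($d{\left(Z,n \right)} = \frac{\left(2 + Z\right) 6}{7} = \frac{12 + 6 Z}{7} = \frac{12}{7} + \frac{6 Z}{7}$)
$G{\left(s,g \right)} = 4 + g s$ ($G{\left(s,g \right)} = g s + 4 = 4 + g s$)
$U = - \frac{26}{2719}$ ($U = \frac{\frac{12}{7} + \frac{6}{7} \left(-184\right)}{16314} = \left(\frac{12}{7} - \frac{1104}{7}\right) \frac{1}{16314} = \left(-156\right) \frac{1}{16314} = - \frac{26}{2719} \approx -0.0095623$)
$U + G{\left(-52,110 - -76 \right)} = - \frac{26}{2719} + \left(4 + \left(110 - -76\right) \left(-52\right)\right) = - \frac{26}{2719} + \left(4 + \left(110 + 76\right) \left(-52\right)\right) = - \frac{26}{2719} + \left(4 + 186 \left(-52\right)\right) = - \frac{26}{2719} + \left(4 - 9672\right) = - \frac{26}{2719} - 9668 = - \frac{26287318}{2719}$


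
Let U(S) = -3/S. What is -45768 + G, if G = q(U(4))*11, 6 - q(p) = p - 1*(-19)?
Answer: -183611/4 ≈ -45903.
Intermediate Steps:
q(p) = -13 - p (q(p) = 6 - (p - 1*(-19)) = 6 - (p + 19) = 6 - (19 + p) = 6 + (-19 - p) = -13 - p)
G = -539/4 (G = (-13 - (-3)/4)*11 = (-13 - 1*(-¾))*11 = (-13 + ¾)*11 = -49/4*11 = -539/4 ≈ -134.75)
-45768 + G = -45768 - 539/4 = -183611/4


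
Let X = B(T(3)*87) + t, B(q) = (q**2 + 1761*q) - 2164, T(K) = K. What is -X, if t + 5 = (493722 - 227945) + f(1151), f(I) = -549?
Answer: -790801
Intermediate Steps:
B(q) = -2164 + q**2 + 1761*q
t = 265223 (t = -5 + ((493722 - 227945) - 549) = -5 + (265777 - 549) = -5 + 265228 = 265223)
X = 790801 (X = (-2164 + (3*87)**2 + 1761*(3*87)) + 265223 = (-2164 + 261**2 + 1761*261) + 265223 = (-2164 + 68121 + 459621) + 265223 = 525578 + 265223 = 790801)
-X = -1*790801 = -790801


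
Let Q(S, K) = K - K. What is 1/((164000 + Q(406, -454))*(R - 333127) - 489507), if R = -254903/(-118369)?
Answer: -118369/6466849355894083 ≈ -1.8304e-11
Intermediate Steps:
R = 254903/118369 (R = -254903*(-1/118369) = 254903/118369 ≈ 2.1535)
Q(S, K) = 0
1/((164000 + Q(406, -454))*(R - 333127) - 489507) = 1/((164000 + 0)*(254903/118369 - 333127) - 489507) = 1/(164000*(-39431654960/118369) - 489507) = 1/(-6466791413440000/118369 - 489507) = 1/(-6466849355894083/118369) = -118369/6466849355894083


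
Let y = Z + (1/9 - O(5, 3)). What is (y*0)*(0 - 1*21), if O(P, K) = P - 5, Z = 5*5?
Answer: 0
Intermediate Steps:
Z = 25
O(P, K) = -5 + P
y = 226/9 (y = 25 + (1/9 - (-5 + 5)) = 25 + (⅑ - 1*0) = 25 + (⅑ + 0) = 25 + ⅑ = 226/9 ≈ 25.111)
(y*0)*(0 - 1*21) = ((226/9)*0)*(0 - 1*21) = 0*(0 - 21) = 0*(-21) = 0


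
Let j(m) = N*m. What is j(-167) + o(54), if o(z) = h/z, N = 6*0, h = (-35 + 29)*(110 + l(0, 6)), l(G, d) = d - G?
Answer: -116/9 ≈ -12.889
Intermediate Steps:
h = -696 (h = (-35 + 29)*(110 + (6 - 1*0)) = -6*(110 + (6 + 0)) = -6*(110 + 6) = -6*116 = -696)
N = 0
j(m) = 0 (j(m) = 0*m = 0)
o(z) = -696/z
j(-167) + o(54) = 0 - 696/54 = 0 - 696*1/54 = 0 - 116/9 = -116/9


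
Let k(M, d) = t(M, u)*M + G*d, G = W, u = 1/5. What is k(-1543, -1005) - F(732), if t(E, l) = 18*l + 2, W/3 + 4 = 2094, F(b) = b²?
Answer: -34229074/5 ≈ -6.8458e+6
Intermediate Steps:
u = ⅕ ≈ 0.20000
W = 6270 (W = -12 + 3*2094 = -12 + 6282 = 6270)
t(E, l) = 2 + 18*l
G = 6270
k(M, d) = 6270*d + 28*M/5 (k(M, d) = (2 + 18*(⅕))*M + 6270*d = (2 + 18/5)*M + 6270*d = 28*M/5 + 6270*d = 6270*d + 28*M/5)
k(-1543, -1005) - F(732) = (6270*(-1005) + (28/5)*(-1543)) - 1*732² = (-6301350 - 43204/5) - 1*535824 = -31549954/5 - 535824 = -34229074/5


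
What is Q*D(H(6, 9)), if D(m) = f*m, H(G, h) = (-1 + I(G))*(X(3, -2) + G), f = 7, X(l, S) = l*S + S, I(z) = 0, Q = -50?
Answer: -700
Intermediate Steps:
X(l, S) = S + S*l (X(l, S) = S*l + S = S + S*l)
H(G, h) = 8 - G (H(G, h) = (-1 + 0)*(-2*(1 + 3) + G) = -(-2*4 + G) = -(-8 + G) = 8 - G)
D(m) = 7*m
Q*D(H(6, 9)) = -350*(8 - 1*6) = -350*(8 - 6) = -350*2 = -50*14 = -700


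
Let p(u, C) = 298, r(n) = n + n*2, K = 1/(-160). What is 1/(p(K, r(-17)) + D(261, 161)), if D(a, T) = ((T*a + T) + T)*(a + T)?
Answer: 1/17869044 ≈ 5.5963e-8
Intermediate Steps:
K = -1/160 ≈ -0.0062500
r(n) = 3*n (r(n) = n + 2*n = 3*n)
D(a, T) = (T + a)*(2*T + T*a) (D(a, T) = ((T + T*a) + T)*(T + a) = (2*T + T*a)*(T + a) = (T + a)*(2*T + T*a))
1/(p(K, r(-17)) + D(261, 161)) = 1/(298 + 161*(261² + 2*161 + 2*261 + 161*261)) = 1/(298 + 161*(68121 + 322 + 522 + 42021)) = 1/(298 + 161*110986) = 1/(298 + 17868746) = 1/17869044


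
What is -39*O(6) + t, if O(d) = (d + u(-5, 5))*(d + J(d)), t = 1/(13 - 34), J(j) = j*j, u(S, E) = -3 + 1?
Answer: -137593/21 ≈ -6552.0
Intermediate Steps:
u(S, E) = -2
J(j) = j²
t = -1/21 (t = 1/(-21) = -1/21 ≈ -0.047619)
O(d) = (-2 + d)*(d + d²) (O(d) = (d - 2)*(d + d²) = (-2 + d)*(d + d²))
-39*O(6) + t = -234*(-2 + 6² - 1*6) - 1/21 = -234*(-2 + 36 - 6) - 1/21 = -234*28 - 1/21 = -39*168 - 1/21 = -6552 - 1/21 = -137593/21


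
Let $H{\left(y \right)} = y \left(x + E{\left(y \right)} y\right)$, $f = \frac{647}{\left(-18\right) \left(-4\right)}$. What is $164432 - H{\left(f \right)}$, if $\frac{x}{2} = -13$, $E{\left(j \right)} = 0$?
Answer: $\frac{5927963}{36} \approx 1.6467 \cdot 10^{5}$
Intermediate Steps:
$x = -26$ ($x = 2 \left(-13\right) = -26$)
$f = \frac{647}{72} \approx 8.9861$
$H{\left(y \right)} = - 26 y$ ($H{\left(y \right)} = y \left(-26 + 0 y\right) = y \left(-26 + 0\right) = y \left(-26\right) = - 26 y$)
$164432 - H{\left(f \right)} = 164432 - \left(-26\right) \frac{647}{72} = 164432 - - \frac{8411}{36} = 164432 + \frac{8411}{36} = \frac{5927963}{36}$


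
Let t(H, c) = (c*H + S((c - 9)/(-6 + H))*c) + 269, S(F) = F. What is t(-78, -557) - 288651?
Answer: -10444943/42 ≈ -2.4869e+5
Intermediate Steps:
t(H, c) = 269 + H*c + c*(-9 + c)/(-6 + H) (t(H, c) = (c*H + ((c - 9)/(-6 + H))*c) + 269 = (H*c + ((-9 + c)/(-6 + H))*c) + 269 = (H*c + c*(-9 + c)/(-6 + H)) + 269 = 269 + H*c + c*(-9 + c)/(-6 + H))
t(-78, -557) - 288651 = (-557*(-9 - 557) + (-6 - 78)*(269 - 78*(-557)))/(-6 - 78) - 288651 = (-557*(-566) - 84*(269 + 43446))/(-84) - 288651 = -(315262 - 84*43715)/84 - 288651 = -(315262 - 3672060)/84 - 288651 = -1/84*(-3356798) - 288651 = 1678399/42 - 288651 = -10444943/42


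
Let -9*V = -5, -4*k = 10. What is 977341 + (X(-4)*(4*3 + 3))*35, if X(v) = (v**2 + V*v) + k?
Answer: 5899571/6 ≈ 9.8326e+5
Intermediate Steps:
k = -5/2 (k = -1/4*10 = -5/2 ≈ -2.5000)
V = 5/9 (V = -1/9*(-5) = 5/9 ≈ 0.55556)
X(v) = -5/2 + v**2 + 5*v/9 (X(v) = (v**2 + 5*v/9) - 5/2 = -5/2 + v**2 + 5*v/9)
977341 + (X(-4)*(4*3 + 3))*35 = 977341 + ((-5/2 + (-4)**2 + (5/9)*(-4))*(4*3 + 3))*35 = 977341 + ((-5/2 + 16 - 20/9)*(12 + 3))*35 = 977341 + ((203/18)*15)*35 = 977341 + (1015/6)*35 = 977341 + 35525/6 = 5899571/6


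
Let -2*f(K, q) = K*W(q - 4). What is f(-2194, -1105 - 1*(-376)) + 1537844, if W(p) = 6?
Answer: 1544426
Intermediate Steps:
f(K, q) = -3*K (f(K, q) = -K*6/2 = -3*K)
f(-2194, -1105 - 1*(-376)) + 1537844 = -3*(-2194) + 1537844 = 6582 + 1537844 = 1544426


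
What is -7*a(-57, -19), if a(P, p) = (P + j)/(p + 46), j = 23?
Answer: 238/27 ≈ 8.8148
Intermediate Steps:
a(P, p) = (23 + P)/(46 + p) (a(P, p) = (P + 23)/(p + 46) = (23 + P)/(46 + p))
-7*a(-57, -19) = -7*(23 - 57)/(46 - 19) = -7*(-34)/27 = -7*(-34/27) = 238/27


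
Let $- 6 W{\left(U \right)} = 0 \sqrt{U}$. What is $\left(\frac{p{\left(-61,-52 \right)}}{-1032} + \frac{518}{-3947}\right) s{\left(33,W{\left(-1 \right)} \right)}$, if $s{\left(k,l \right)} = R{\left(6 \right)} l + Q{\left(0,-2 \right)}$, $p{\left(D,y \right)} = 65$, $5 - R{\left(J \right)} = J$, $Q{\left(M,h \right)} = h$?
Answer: $\frac{791131}{2036652} \approx 0.38845$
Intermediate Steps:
$R{\left(J \right)} = 5 - J$
$W{\left(U \right)} = 0$ ($W{\left(U \right)} = - \frac{0 \sqrt{U}}{6} = \left(- \frac{1}{6}\right) 0 = 0$)
$s{\left(k,l \right)} = -2 - l$ ($s{\left(k,l \right)} = \left(5 - 6\right) l - 2 = - l - 2 = -2 - l$)
$\left(\frac{p{\left(-61,-52 \right)}}{-1032} + \frac{518}{-3947}\right) s{\left(33,W{\left(-1 \right)} \right)} = \left(\frac{65}{-1032} + \frac{518}{-3947}\right) \left(-2 - 0\right) = \left(65 \left(- \frac{1}{1032}\right) + 518 \left(- \frac{1}{3947}\right)\right) \left(-2 + 0\right) = \left(- \frac{65}{1032} - \frac{518}{3947}\right) \left(-2\right) = \left(- \frac{791131}{4073304}\right) \left(-2\right) = \frac{791131}{2036652}$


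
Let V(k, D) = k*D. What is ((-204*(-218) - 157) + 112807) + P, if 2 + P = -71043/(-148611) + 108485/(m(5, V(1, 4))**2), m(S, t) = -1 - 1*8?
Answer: 635819468246/4012497 ≈ 1.5846e+5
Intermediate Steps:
V(k, D) = D*k
m(S, t) = -9 (m(S, t) = -1 - 8 = -9)
P = 5367914612/4012497 (P = -2 + (-71043/(-148611) + 108485/((-9)**2)) = -2 + (-71043*(-1/148611) + 108485/81) = -2 + (23681/49537 + 108485*(1/81)) = -2 + (23681/49537 + 108485/81) = -2 + 5375939606/4012497 = 5367914612/4012497 ≈ 1337.8)
((-204*(-218) - 157) + 112807) + P = ((-204*(-218) - 157) + 112807) + 5367914612/4012497 = ((44472 - 157) + 112807) + 5367914612/4012497 = (44315 + 112807) + 5367914612/4012497 = 157122 + 5367914612/4012497 = 635819468246/4012497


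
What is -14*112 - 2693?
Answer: -4261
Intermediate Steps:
-14*112 - 2693 = -1568 - 2693 = -4261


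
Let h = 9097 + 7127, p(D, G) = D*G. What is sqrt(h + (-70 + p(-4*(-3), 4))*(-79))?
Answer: sqrt(17962) ≈ 134.02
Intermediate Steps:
h = 16224
sqrt(h + (-70 + p(-4*(-3), 4))*(-79)) = sqrt(16224 + (-70 - 4*(-3)*4)*(-79)) = sqrt(16224 + (-70 + 12*4)*(-79)) = sqrt(16224 + (-70 + 48)*(-79)) = sqrt(16224 - 22*(-79)) = sqrt(16224 + 1738) = sqrt(17962)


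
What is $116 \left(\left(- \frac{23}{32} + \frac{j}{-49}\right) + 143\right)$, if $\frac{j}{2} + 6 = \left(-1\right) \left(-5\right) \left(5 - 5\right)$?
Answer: $\frac{6480949}{392} \approx 16533.0$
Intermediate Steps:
$j = -12$ ($j = -12 + 2 \left(-1\right) \left(-5\right) \left(5 - 5\right) = -12 + 2 \cdot 5 \left(5 - 5\right) = -12 + 2 \cdot 5 \cdot 0 = -12 + 2 \cdot 0 = -12 + 0 = -12$)
$116 \left(\left(- \frac{23}{32} + \frac{j}{-49}\right) + 143\right) = 116 \left(\left(- \frac{23}{32} - \frac{12}{-49}\right) + 143\right) = 116 \left(\left(\left(-23\right) \frac{1}{32} - - \frac{12}{49}\right) + 143\right) = 116 \left(\left(- \frac{23}{32} + \frac{12}{49}\right) + 143\right) = 116 \left(- \frac{743}{1568} + 143\right) = 116 \cdot \frac{223481}{1568} = \frac{6480949}{392}$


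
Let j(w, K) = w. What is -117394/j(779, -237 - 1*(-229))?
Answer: -117394/779 ≈ -150.70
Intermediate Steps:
-117394/j(779, -237 - 1*(-229)) = -117394/779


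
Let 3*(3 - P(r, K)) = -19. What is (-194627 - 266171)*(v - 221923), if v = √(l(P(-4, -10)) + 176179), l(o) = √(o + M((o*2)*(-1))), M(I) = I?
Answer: 102261674554 - 460798*√(1585611 + 6*I*√21)/3 ≈ 1.0207e+11 - 1677.0*I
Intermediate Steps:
P(r, K) = 28/3 (P(r, K) = 3 - ⅓*(-19) = 3 + 19/3 = 28/3)
l(o) = √(-o) (l(o) = √(o + (o*2)*(-1)) = √(o + (2*o)*(-1)) = √(o - 2*o) = √(-o))
v = √(176179 + 2*I*√21/3) (v = √(√(-1*28/3) + 176179) = √(√(-28/3) + 176179) = √(2*I*√21/3 + 176179) = √(176179 + 2*I*√21/3) ≈ 419.74 + 0.004*I)
(-194627 - 266171)*(v - 221923) = (-194627 - 266171)*(√(1585611 + 6*I*√21)/3 - 221923) = -460798*(-221923 + √(1585611 + 6*I*√21)/3) = 102261674554 - 460798*√(1585611 + 6*I*√21)/3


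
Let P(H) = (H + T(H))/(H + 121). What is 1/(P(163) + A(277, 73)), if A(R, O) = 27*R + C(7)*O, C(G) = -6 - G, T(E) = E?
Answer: 142/927423 ≈ 0.00015311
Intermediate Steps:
A(R, O) = -13*O + 27*R (A(R, O) = 27*R + (-6 - 1*7)*O = 27*R + (-6 - 7)*O = 27*R - 13*O = -13*O + 27*R)
P(H) = 2*H/(121 + H) (P(H) = (H + H)/(H + 121) = (2*H)/(121 + H) = 2*H/(121 + H))
1/(P(163) + A(277, 73)) = 1/(2*163/(121 + 163) + (-13*73 + 27*277)) = 1/(2*163/284 + (-949 + 7479)) = 1/(2*163*(1/284) + 6530) = 1/(163/142 + 6530) = 1/(927423/142) = 142/927423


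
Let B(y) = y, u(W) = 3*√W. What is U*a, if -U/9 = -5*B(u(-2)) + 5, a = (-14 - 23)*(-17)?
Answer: -28305 + 84915*I*√2 ≈ -28305.0 + 1.2009e+5*I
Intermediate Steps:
a = 629 (a = -37*(-17) = 629)
U = -45 + 135*I*√2 (U = -9*(-15*√(-2) + 5) = -9*(-15*I*√2 + 5) = -9*(5 - 15*I*√2) = -45 + 135*I*√2 ≈ -45.0 + 190.92*I)
U*a = (-45 + 135*I*√2)*629 = -28305 + 84915*I*√2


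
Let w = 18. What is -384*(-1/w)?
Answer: 64/3 ≈ 21.333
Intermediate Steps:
-384*(-1/w) = -384/(18*(-1)) = -384/(-18) = -384*(-1/18) = 64/3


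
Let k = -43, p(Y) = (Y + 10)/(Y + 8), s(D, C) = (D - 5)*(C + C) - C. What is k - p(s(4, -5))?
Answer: -1014/23 ≈ -44.087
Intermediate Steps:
s(D, C) = -C + 2*C*(-5 + D) (s(D, C) = (-5 + D)*(2*C) - C = 2*C*(-5 + D) - C = -C + 2*C*(-5 + D))
p(Y) = (10 + Y)/(8 + Y)
k - p(s(4, -5)) = -43 - (10 - 5*(-11 + 2*4))/(8 - 5*(-11 + 2*4)) = -43 - (10 - 5*(-11 + 8))/(8 - 5*(-11 + 8)) = -43 - (10 - 5*(-3))/(8 - 5*(-3)) = -43 - (10 + 15)/(8 + 15) = -43 - 25/23 = -1014/23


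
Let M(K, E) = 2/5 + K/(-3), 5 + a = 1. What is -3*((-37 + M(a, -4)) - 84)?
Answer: 1789/5 ≈ 357.80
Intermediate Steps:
a = -4 (a = -5 + 1 = -4)
M(K, E) = ⅖ - K/3 (M(K, E) = 2*(⅕) + K*(-⅓) = ⅖ - K/3)
-3*((-37 + M(a, -4)) - 84) = -3*((-37 + (⅖ - ⅓*(-4))) - 84) = -3*((-37 + (⅖ + 4/3)) - 84) = -3*((-37 + 26/15) - 84) = -3*(-529/15 - 84) = -3*(-1789/15) = 1789/5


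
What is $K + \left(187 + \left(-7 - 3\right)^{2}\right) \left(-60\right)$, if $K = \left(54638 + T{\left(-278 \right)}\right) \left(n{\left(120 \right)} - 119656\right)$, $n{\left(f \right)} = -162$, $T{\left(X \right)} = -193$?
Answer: $-6523508230$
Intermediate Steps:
$K = -6523491010$ ($K = \left(54638 - 193\right) \left(-162 - 119656\right) = 54445 \left(-119818\right) = -6523491010$)
$K + \left(187 + \left(-7 - 3\right)^{2}\right) \left(-60\right) = -6523491010 + \left(187 + \left(-7 - 3\right)^{2}\right) \left(-60\right) = -6523491010 + \left(187 + \left(-10\right)^{2}\right) \left(-60\right) = -6523491010 + \left(187 + 100\right) \left(-60\right) = -6523491010 + 287 \left(-60\right) = -6523491010 - 17220 = -6523508230$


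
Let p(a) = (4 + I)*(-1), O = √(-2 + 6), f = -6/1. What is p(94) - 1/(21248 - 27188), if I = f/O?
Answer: -5939/5940 ≈ -0.99983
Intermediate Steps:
f = -6 (f = -6*1 = -6)
O = 2 (O = √4 = 2)
I = -3 (I = -6/2 = -6*½ = -3)
p(a) = -1 (p(a) = (4 - 3)*(-1) = 1*(-1) = -1)
p(94) - 1/(21248 - 27188) = -1 - 1/(21248 - 27188) = -1 - 1/(-5940) = -1 - 1*(-1/5940) = -1 + 1/5940 = -5939/5940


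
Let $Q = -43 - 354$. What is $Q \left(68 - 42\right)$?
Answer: $-10322$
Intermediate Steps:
$Q = -397$
$Q \left(68 - 42\right) = - 397 \left(68 - 42\right) = \left(-397\right) 26 = -10322$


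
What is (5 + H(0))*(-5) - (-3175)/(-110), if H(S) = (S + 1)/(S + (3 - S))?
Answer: -3665/66 ≈ -55.530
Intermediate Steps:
H(S) = 1/3 + S/3 (H(S) = (1 + S)/3 = (1 + S)*(1/3) = 1/3 + S/3)
(5 + H(0))*(-5) - (-3175)/(-110) = (5 + (1/3 + (1/3)*0))*(-5) - (-3175)/(-110) = (5 + (1/3 + 0))*(-5) - (-3175)*(-1)/110 = (5 + 1/3)*(-5) - 25*127/110 = (16/3)*(-5) - 635/22 = -80/3 - 635/22 = -3665/66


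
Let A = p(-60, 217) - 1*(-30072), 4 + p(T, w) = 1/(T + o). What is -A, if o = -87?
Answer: -4419995/147 ≈ -30068.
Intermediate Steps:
p(T, w) = -4 + 1/(-87 + T) (p(T, w) = -4 + 1/(T - 87) = -4 + 1/(-87 + T))
A = 4419995/147 (A = (349 - 4*(-60))/(-87 - 60) - 1*(-30072) = (349 + 240)/(-147) + 30072 = -1/147*589 + 30072 = -589/147 + 30072 = 4419995/147 ≈ 30068.)
-A = -1*4419995/147 = -4419995/147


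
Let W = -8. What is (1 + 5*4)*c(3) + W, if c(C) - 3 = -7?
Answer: -92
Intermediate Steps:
c(C) = -4 (c(C) = 3 - 7 = -4)
(1 + 5*4)*c(3) + W = (1 + 5*4)*(-4) - 8 = (1 + 20)*(-4) - 8 = 21*(-4) - 8 = -84 - 8 = -92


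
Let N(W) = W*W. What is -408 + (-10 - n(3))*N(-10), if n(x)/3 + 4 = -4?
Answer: 992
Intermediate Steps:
n(x) = -24 (n(x) = -12 + 3*(-4) = -12 - 12 = -24)
N(W) = W**2
-408 + (-10 - n(3))*N(-10) = -408 + (-10 - 1*(-24))*(-10)**2 = -408 + (-10 + 24)*100 = -408 + 14*100 = -408 + 1400 = 992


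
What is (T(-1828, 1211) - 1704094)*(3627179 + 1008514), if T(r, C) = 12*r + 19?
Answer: -8001257110623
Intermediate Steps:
T(r, C) = 19 + 12*r
(T(-1828, 1211) - 1704094)*(3627179 + 1008514) = ((19 + 12*(-1828)) - 1704094)*(3627179 + 1008514) = ((19 - 21936) - 1704094)*4635693 = (-21917 - 1704094)*4635693 = -1726011*4635693 = -8001257110623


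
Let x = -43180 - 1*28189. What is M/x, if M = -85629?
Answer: 3723/3103 ≈ 1.1998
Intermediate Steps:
x = -71369 (x = -43180 - 28189 = -71369)
M/x = -85629/(-71369) = -85629*(-1/71369) = 3723/3103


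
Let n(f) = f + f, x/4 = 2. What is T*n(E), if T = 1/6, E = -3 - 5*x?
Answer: -43/3 ≈ -14.333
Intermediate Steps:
x = 8 (x = 4*2 = 8)
E = -43 (E = -3 - 5*8 = -3 - 40 = -43)
T = ⅙ ≈ 0.16667
n(f) = 2*f
T*n(E) = (2*(-43))/6 = (⅙)*(-86) = -43/3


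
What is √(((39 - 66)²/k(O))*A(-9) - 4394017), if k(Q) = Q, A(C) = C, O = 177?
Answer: I*√15295702210/59 ≈ 2096.2*I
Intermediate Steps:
√(((39 - 66)²/k(O))*A(-9) - 4394017) = √(((39 - 66)²/177)*(-9) - 4394017) = √(((-27)²*(1/177))*(-9) - 4394017) = √((729*(1/177))*(-9) - 4394017) = √((243/59)*(-9) - 4394017) = √(-2187/59 - 4394017) = √(-259249190/59) = I*√15295702210/59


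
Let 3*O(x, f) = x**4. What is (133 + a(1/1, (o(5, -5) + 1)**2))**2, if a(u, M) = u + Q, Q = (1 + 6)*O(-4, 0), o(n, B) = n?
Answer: 4813636/9 ≈ 5.3485e+5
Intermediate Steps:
O(x, f) = x**4/3
Q = 1792/3 (Q = (1 + 6)*((1/3)*(-4)**4) = 7*((1/3)*256) = 7*(256/3) = 1792/3 ≈ 597.33)
a(u, M) = 1792/3 + u (a(u, M) = u + 1792/3 = 1792/3 + u)
(133 + a(1/1, (o(5, -5) + 1)**2))**2 = (133 + (1792/3 + 1/1))**2 = (133 + (1792/3 + 1))**2 = (133 + 1795/3)**2 = (2194/3)**2 = 4813636/9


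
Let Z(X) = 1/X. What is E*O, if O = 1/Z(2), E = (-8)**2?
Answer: 128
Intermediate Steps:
E = 64
O = 2 (O = 1/(1/2) = 2)
E*O = 64*2 = 128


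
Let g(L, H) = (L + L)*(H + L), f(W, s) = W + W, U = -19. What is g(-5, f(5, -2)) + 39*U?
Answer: -791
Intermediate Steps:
f(W, s) = 2*W
g(L, H) = 2*L*(H + L) (g(L, H) = (2*L)*(H + L) = 2*L*(H + L))
g(-5, f(5, -2)) + 39*U = 2*(-5)*(2*5 - 5) + 39*(-19) = 2*(-5)*(10 - 5) - 741 = 2*(-5)*5 - 741 = -50 - 741 = -791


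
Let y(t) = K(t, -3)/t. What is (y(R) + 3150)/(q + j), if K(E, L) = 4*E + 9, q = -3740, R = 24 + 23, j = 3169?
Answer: -148247/26837 ≈ -5.5240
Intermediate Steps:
R = 47
K(E, L) = 9 + 4*E
y(t) = (9 + 4*t)/t
(y(R) + 3150)/(q + j) = ((4 + 9/47) + 3150)/(-3740 + 3169) = ((4 + 9*(1/47)) + 3150)/(-571) = ((4 + 9/47) + 3150)*(-1/571) = (197/47 + 3150)*(-1/571) = (148247/47)*(-1/571) = -148247/26837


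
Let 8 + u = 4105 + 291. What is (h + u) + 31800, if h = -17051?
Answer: 19137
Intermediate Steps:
u = 4388 (u = -8 + (4105 + 291) = -8 + 4396 = 4388)
(h + u) + 31800 = (-17051 + 4388) + 31800 = -12663 + 31800 = 19137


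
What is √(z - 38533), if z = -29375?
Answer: 2*I*√16977 ≈ 260.59*I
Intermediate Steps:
√(z - 38533) = √(-29375 - 38533) = √(-67908) = 2*I*√16977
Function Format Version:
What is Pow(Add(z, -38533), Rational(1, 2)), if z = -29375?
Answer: Mul(2, I, Pow(16977, Rational(1, 2))) ≈ Mul(260.59, I)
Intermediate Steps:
Pow(Add(z, -38533), Rational(1, 2)) = Pow(Add(-29375, -38533), Rational(1, 2)) = Pow(-67908, Rational(1, 2)) = Mul(2, I, Pow(16977, Rational(1, 2)))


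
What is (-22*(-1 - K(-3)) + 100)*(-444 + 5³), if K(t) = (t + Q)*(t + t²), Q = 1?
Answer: 45298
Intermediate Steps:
K(t) = (1 + t)*(t + t²) (K(t) = (t + 1)*(t + t²) = (1 + t)*(t + t²))
(-22*(-1 - K(-3)) + 100)*(-444 + 5³) = (-22*(-1 - (-3)*(1 + (-3)² + 2*(-3))) + 100)*(-444 + 5³) = (-22*(-1 - (-3)*(1 + 9 - 6)) + 100)*(-444 + 125) = (-22*(-1 - (-3)*4) + 100)*(-319) = (-22*(-1 - 1*(-12)) + 100)*(-319) = (-22*(-1 + 12) + 100)*(-319) = (-22*11 + 100)*(-319) = (-242 + 100)*(-319) = -142*(-319) = 45298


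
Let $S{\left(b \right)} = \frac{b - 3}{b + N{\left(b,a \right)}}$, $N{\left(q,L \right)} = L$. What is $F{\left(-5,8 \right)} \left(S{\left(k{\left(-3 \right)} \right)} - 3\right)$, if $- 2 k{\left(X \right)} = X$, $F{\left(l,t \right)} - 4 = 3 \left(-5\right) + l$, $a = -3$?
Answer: $32$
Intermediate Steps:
$F{\left(l,t \right)} = -11 + l$ ($F{\left(l,t \right)} = 4 + \left(3 \left(-5\right) + l\right) = 4 + \left(-15 + l\right) = -11 + l$)
$k{\left(X \right)} = - \frac{X}{2}$
$S{\left(b \right)} = 1$ ($S{\left(b \right)} = \frac{b - 3}{b - 3} = \frac{-3 + b}{-3 + b} = 1$)
$F{\left(-5,8 \right)} \left(S{\left(k{\left(-3 \right)} \right)} - 3\right) = \left(-11 - 5\right) \left(1 - 3\right) = \left(-16\right) \left(-2\right) = 32$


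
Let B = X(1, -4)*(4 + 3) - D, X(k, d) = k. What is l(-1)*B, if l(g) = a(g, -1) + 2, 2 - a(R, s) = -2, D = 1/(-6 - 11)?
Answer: 720/17 ≈ 42.353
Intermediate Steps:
D = -1/17 (D = 1/(-17) = -1/17 ≈ -0.058824)
a(R, s) = 4 (a(R, s) = 2 - 1*(-2) = 2 + 2 = 4)
l(g) = 6 (l(g) = 4 + 2 = 6)
B = 120/17 (B = 1*(4 + 3) - 1*(-1/17) = 1*7 + 1/17 = 7 + 1/17 = 120/17 ≈ 7.0588)
l(-1)*B = 6*(120/17) = 720/17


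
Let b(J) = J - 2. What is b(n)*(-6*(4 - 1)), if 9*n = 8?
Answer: 20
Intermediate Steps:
n = 8/9 (n = (1/9)*8 = 8/9 ≈ 0.88889)
b(J) = -2 + J
b(n)*(-6*(4 - 1)) = (-2 + 8/9)*(-6*(4 - 1)) = -(-20)*3/3 = -10/9*(-18) = 20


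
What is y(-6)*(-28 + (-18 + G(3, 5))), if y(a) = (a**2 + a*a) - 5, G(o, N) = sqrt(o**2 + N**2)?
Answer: -3082 + 67*sqrt(34) ≈ -2691.3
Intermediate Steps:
G(o, N) = sqrt(N**2 + o**2)
y(a) = -5 + 2*a**2 (y(a) = (a**2 + a**2) - 5 = 2*a**2 - 5 = -5 + 2*a**2)
y(-6)*(-28 + (-18 + G(3, 5))) = (-5 + 2*(-6)**2)*(-28 + (-18 + sqrt(5**2 + 3**2))) = (-5 + 2*36)*(-28 + (-18 + sqrt(25 + 9))) = (-5 + 72)*(-28 + (-18 + sqrt(34))) = 67*(-46 + sqrt(34)) = -3082 + 67*sqrt(34)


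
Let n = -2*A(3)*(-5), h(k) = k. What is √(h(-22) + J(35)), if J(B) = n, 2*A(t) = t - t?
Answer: I*√22 ≈ 4.6904*I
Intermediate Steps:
A(t) = 0 (A(t) = (t - t)/2 = (½)*0 = 0)
n = 0 (n = -2*0*(-5) = 0*(-5) = 0)
J(B) = 0
√(h(-22) + J(35)) = √(-22 + 0) = √(-22) = I*√22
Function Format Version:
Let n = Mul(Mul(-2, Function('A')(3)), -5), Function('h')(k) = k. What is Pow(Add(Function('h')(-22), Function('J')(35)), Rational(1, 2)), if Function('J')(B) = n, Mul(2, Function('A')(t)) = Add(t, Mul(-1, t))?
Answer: Mul(I, Pow(22, Rational(1, 2))) ≈ Mul(4.6904, I)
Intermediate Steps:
Function('A')(t) = 0 (Function('A')(t) = Mul(Rational(1, 2), Add(t, Mul(-1, t))) = Mul(Rational(1, 2), 0) = 0)
n = 0 (n = Mul(Mul(-2, 0), -5) = Mul(0, -5) = 0)
Function('J')(B) = 0
Pow(Add(Function('h')(-22), Function('J')(35)), Rational(1, 2)) = Pow(Add(-22, 0), Rational(1, 2)) = Pow(-22, Rational(1, 2)) = Mul(I, Pow(22, Rational(1, 2)))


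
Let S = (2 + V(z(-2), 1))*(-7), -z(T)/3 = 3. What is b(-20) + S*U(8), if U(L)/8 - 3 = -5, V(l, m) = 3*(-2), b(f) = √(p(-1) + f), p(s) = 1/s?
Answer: -448 + I*√21 ≈ -448.0 + 4.5826*I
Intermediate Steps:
p(s) = 1/s
z(T) = -9 (z(T) = -3*3 = -9)
b(f) = √(-1 + f) (b(f) = √(1/(-1) + f) = √(-1 + f))
V(l, m) = -6
U(L) = -16 (U(L) = 24 + 8*(-5) = 24 - 40 = -16)
S = 28 (S = (2 - 6)*(-7) = -4*(-7) = 28)
b(-20) + S*U(8) = √(-1 - 20) + 28*(-16) = √(-21) - 448 = I*√21 - 448 = -448 + I*√21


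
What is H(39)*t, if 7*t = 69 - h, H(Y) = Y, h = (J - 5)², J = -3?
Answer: 195/7 ≈ 27.857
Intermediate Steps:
h = 64 (h = (-3 - 5)² = (-8)² = 64)
t = 5/7 (t = (69 - 1*64)/7 = (69 - 64)/7 = (⅐)*5 = 5/7 ≈ 0.71429)
H(39)*t = 39*(5/7) = 195/7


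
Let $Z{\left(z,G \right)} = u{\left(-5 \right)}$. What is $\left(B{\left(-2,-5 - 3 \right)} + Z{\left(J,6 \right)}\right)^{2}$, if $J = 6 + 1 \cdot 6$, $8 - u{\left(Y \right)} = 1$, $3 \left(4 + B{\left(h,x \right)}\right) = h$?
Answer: $\frac{49}{9} \approx 5.4444$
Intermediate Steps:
$B{\left(h,x \right)} = -4 + \frac{h}{3}$
$u{\left(Y \right)} = 7$ ($u{\left(Y \right)} = 8 - 1 = 7$)
$J = 12$ ($J = 6 + 6 = 12$)
$Z{\left(z,G \right)} = 7$
$\left(B{\left(-2,-5 - 3 \right)} + Z{\left(J,6 \right)}\right)^{2} = \left(\left(-4 + \frac{1}{3} \left(-2\right)\right) + 7\right)^{2} = \left(\left(-4 - \frac{2}{3}\right) + 7\right)^{2} = \left(- \frac{14}{3} + 7\right)^{2} = \left(\frac{7}{3}\right)^{2} = \frac{49}{9}$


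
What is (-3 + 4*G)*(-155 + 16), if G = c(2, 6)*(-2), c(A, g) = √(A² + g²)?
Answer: 417 + 2224*√10 ≈ 7449.9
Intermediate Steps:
G = -4*√10 (G = √(2² + 6²)*(-2) = √(4 + 36)*(-2) = √40*(-2) = (2*√10)*(-2) = -4*√10 ≈ -12.649)
(-3 + 4*G)*(-155 + 16) = (-3 + 4*(-4*√10))*(-155 + 16) = (-3 - 16*√10)*(-139) = 417 + 2224*√10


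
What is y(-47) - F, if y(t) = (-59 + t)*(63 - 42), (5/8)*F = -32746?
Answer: 250838/5 ≈ 50168.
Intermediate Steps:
F = -261968/5 (F = (8/5)*(-32746) = -261968/5 ≈ -52394.)
y(t) = -1239 + 21*t (y(t) = (-59 + t)*21 = -1239 + 21*t)
y(-47) - F = (-1239 + 21*(-47)) - 1*(-261968/5) = (-1239 - 987) + 261968/5 = -2226 + 261968/5 = 250838/5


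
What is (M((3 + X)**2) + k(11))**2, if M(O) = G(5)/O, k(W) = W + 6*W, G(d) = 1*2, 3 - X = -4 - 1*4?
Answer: 56957209/9604 ≈ 5930.6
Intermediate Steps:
X = 11 (X = 3 - (-4 - 1*4) = 3 - (-4 - 4) = 3 - 1*(-8) = 3 + 8 = 11)
G(d) = 2
k(W) = 7*W
M(O) = 2/O
(M((3 + X)**2) + k(11))**2 = (2/((3 + 11)**2) + 7*11)**2 = (2/(14**2) + 77)**2 = (2/196 + 77)**2 = (2*(1/196) + 77)**2 = (1/98 + 77)**2 = (7547/98)**2 = 56957209/9604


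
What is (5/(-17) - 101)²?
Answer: 2965284/289 ≈ 10261.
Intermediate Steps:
(5/(-17) - 101)² = (5*(-1/17) - 101)² = (-5/17 - 101)² = (-1722/17)² = 2965284/289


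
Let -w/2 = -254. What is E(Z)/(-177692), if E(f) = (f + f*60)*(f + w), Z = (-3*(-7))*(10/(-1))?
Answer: 954345/44423 ≈ 21.483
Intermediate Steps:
w = 508 (w = -2*(-254) = 508)
Z = -210 (Z = 21*(10*(-1)) = 21*(-10) = -210)
E(f) = 61*f*(508 + f) (E(f) = (f + f*60)*(f + 508) = (f + 60*f)*(508 + f) = (61*f)*(508 + f) = 61*f*(508 + f))
E(Z)/(-177692) = (61*(-210)*(508 - 210))/(-177692) = (61*(-210)*298)*(-1/177692) = -3817380*(-1/177692) = 954345/44423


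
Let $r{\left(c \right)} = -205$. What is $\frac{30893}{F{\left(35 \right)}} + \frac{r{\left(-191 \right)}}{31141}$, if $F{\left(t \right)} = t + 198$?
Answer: $\frac{961991148}{7255853} \approx 132.58$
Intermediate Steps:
$F{\left(t \right)} = 198 + t$
$\frac{30893}{F{\left(35 \right)}} + \frac{r{\left(-191 \right)}}{31141} = \frac{30893}{198 + 35} - \frac{205}{31141} = \frac{30893}{233} - \frac{205}{31141} = \frac{961991148}{7255853}$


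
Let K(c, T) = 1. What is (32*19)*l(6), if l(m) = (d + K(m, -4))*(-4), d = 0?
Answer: -2432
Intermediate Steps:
l(m) = -4 (l(m) = (0 + 1)*(-4) = 1*(-4) = -4)
(32*19)*l(6) = (32*19)*(-4) = 608*(-4) = -2432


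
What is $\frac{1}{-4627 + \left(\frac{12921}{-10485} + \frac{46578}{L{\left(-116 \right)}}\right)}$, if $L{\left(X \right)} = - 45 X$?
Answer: $- \frac{202710}{936380197} \approx -0.00021648$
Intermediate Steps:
$\frac{1}{-4627 + \left(\frac{12921}{-10485} + \frac{46578}{L{\left(-116 \right)}}\right)} = \frac{1}{-4627 + \left(\frac{12921}{-10485} + \frac{46578}{\left(-45\right) \left(-116\right)}\right)} = \frac{1}{-4627 + \left(12921 \left(- \frac{1}{10485}\right) + \frac{46578}{5220}\right)} = \frac{1}{-4627 + \left(- \frac{4307}{3495} + 46578 \cdot \frac{1}{5220}\right)} = \frac{1}{-4627 + \left(- \frac{4307}{3495} + \frac{7763}{870}\right)} = \frac{1}{-4627 + \frac{1558973}{202710}} = \frac{1}{- \frac{936380197}{202710}} = - \frac{202710}{936380197}$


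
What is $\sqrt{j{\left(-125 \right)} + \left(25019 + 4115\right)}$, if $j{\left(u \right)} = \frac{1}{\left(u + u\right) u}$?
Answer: $\frac{\sqrt{1820875002}}{250} \approx 170.69$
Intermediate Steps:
$j{\left(u \right)} = \frac{1}{2 u^{2}}$ ($j{\left(u \right)} = \frac{1}{2 u u} = \frac{\frac{1}{2} \frac{1}{u}}{u} = \frac{1}{2 u^{2}}$)
$\sqrt{j{\left(-125 \right)} + \left(25019 + 4115\right)} = \sqrt{\frac{1}{2 \cdot 15625} + \left(25019 + 4115\right)} = \sqrt{\frac{1}{2} \cdot \frac{1}{15625} + 29134} = \sqrt{\frac{1}{31250} + 29134} = \sqrt{\frac{910437501}{31250}} = \frac{\sqrt{1820875002}}{250}$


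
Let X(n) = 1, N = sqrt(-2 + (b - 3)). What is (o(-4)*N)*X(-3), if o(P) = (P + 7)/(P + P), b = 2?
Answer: -3*I*sqrt(3)/8 ≈ -0.64952*I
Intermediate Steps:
N = I*sqrt(3) (N = sqrt(-2 + (2 - 3)) = sqrt(-2 - 1) = sqrt(-3) = I*sqrt(3) ≈ 1.732*I)
o(P) = (7 + P)/(2*P) (o(P) = (7 + P)/((2*P)) = (7 + P)*(1/(2*P)) = (7 + P)/(2*P))
(o(-4)*N)*X(-3) = (((1/2)*(7 - 4)/(-4))*(I*sqrt(3)))*1 = (((1/2)*(-1/4)*3)*(I*sqrt(3)))*1 = -3*I*sqrt(3)/8*1 = -3*I*sqrt(3)/8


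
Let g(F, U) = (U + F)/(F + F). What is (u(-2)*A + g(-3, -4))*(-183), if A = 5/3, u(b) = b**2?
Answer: -2867/2 ≈ -1433.5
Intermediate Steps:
g(F, U) = (F + U)/(2*F) (g(F, U) = (F + U)/((2*F)) = (F + U)*(1/(2*F)) = (F + U)/(2*F))
A = 5/3 (A = 5*(1/3) = 5/3 ≈ 1.6667)
(u(-2)*A + g(-3, -4))*(-183) = ((-2)**2*(5/3) + (1/2)*(-3 - 4)/(-3))*(-183) = (4*(5/3) + (1/2)*(-1/3)*(-7))*(-183) = (20/3 + 7/6)*(-183) = (47/6)*(-183) = -2867/2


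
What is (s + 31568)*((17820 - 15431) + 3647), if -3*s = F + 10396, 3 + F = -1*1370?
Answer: 172390172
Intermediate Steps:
F = -1373 (F = -3 - 1*1370 = -3 - 1370 = -1373)
s = -9023/3 (s = -(-1373 + 10396)/3 = -⅓*9023 = -9023/3 ≈ -3007.7)
(s + 31568)*((17820 - 15431) + 3647) = (-9023/3 + 31568)*((17820 - 15431) + 3647) = 85681*(2389 + 3647)/3 = (85681/3)*6036 = 172390172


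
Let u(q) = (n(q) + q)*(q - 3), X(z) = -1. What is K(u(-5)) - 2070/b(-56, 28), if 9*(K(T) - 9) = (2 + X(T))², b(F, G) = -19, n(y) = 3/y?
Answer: 20188/171 ≈ 118.06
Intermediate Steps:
u(q) = (-3 + q)*(q + 3/q) (u(q) = (3/q + q)*(q - 3) = (q + 3/q)*(-3 + q) = (-3 + q)*(q + 3/q))
K(T) = 82/9 (K(T) = 9 + (2 - 1)²/9 = 9 + (⅑)*1² = 9 + (⅑)*1 = 9 + ⅑ = 82/9)
K(u(-5)) - 2070/b(-56, 28) = 82/9 - 2070/(-19) = 82/9 - 2070*(-1/19) = 82/9 + 2070/19 = 20188/171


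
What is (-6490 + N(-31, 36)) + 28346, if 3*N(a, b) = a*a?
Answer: 66529/3 ≈ 22176.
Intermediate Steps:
N(a, b) = a²/3 (N(a, b) = (a*a)/3 = a²/3)
(-6490 + N(-31, 36)) + 28346 = (-6490 + (⅓)*(-31)²) + 28346 = (-6490 + (⅓)*961) + 28346 = (-6490 + 961/3) + 28346 = -18509/3 + 28346 = 66529/3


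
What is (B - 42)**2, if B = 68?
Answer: 676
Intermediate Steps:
(B - 42)**2 = (68 - 42)**2 = 26**2 = 676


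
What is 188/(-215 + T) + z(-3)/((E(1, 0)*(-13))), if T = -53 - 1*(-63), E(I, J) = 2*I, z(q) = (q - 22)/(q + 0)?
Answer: -19789/15990 ≈ -1.2376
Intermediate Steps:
z(q) = (-22 + q)/q
T = 10 (T = -53 + 63 = 10)
188/(-215 + T) + z(-3)/((E(1, 0)*(-13))) = 188/(-215 + 10) + ((-22 - 3)/(-3))/(((2*1)*(-13))) = 188/(-205) + (-⅓*(-25))/((2*(-13))) = 188*(-1/205) + (25/3)/(-26) = -188/205 + (25/3)*(-1/26) = -188/205 - 25/78 = -19789/15990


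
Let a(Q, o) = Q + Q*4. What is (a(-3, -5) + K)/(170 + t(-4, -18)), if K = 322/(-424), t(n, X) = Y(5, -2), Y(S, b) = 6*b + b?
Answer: -257/2544 ≈ -0.10102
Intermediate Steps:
a(Q, o) = 5*Q (a(Q, o) = Q + 4*Q = 5*Q)
Y(S, b) = 7*b
t(n, X) = -14 (t(n, X) = 7*(-2) = -14)
K = -161/212 (K = 322*(-1/424) = -161/212 ≈ -0.75943)
(a(-3, -5) + K)/(170 + t(-4, -18)) = (5*(-3) - 161/212)/(170 - 14) = (-15 - 161/212)/156 = -3341/212*1/156 = -257/2544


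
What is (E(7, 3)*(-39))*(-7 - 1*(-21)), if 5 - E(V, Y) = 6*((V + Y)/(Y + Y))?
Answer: 2730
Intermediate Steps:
E(V, Y) = 5 - 3*(V + Y)/Y (E(V, Y) = 5 - 6*(V + Y)/(Y + Y) = 5 - 6*(V + Y)/((2*Y)) = 5 - 6*(V + Y)*(1/(2*Y)) = 5 - 6*(V + Y)/(2*Y) = 5 - 3*(V + Y)/Y)
(E(7, 3)*(-39))*(-7 - 1*(-21)) = ((2 - 3*7/3)*(-39))*(-7 - 1*(-21)) = ((2 - 3*7*⅓)*(-39))*(-7 + 21) = ((2 - 7)*(-39))*14 = -5*(-39)*14 = 195*14 = 2730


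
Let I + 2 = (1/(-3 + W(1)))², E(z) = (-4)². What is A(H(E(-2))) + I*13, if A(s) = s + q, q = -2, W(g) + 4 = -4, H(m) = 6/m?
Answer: -26637/968 ≈ -27.518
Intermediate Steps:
E(z) = 16
W(g) = -8 (W(g) = -4 - 4 = -8)
A(s) = -2 + s (A(s) = s - 2 = -2 + s)
I = -241/121 (I = -2 + (1/(-3 - 8))² = -2 + (1/(-11))² = -2 + (-1/11)² = -2 + 1/121 = -241/121 ≈ -1.9917)
A(H(E(-2))) + I*13 = (-2 + 6/16) - 241/121*13 = (-2 + 6*(1/16)) - 3133/121 = (-2 + 3/8) - 3133/121 = -13/8 - 3133/121 = -26637/968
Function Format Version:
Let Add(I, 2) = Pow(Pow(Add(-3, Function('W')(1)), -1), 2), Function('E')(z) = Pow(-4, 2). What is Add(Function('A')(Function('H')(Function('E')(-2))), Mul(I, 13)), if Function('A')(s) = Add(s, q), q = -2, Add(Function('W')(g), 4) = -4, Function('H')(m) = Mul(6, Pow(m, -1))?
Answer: Rational(-26637, 968) ≈ -27.518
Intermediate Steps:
Function('E')(z) = 16
Function('W')(g) = -8 (Function('W')(g) = Add(-4, -4) = -8)
Function('A')(s) = Add(-2, s) (Function('A')(s) = Add(s, -2) = Add(-2, s))
I = Rational(-241, 121) (I = Add(-2, Pow(Pow(Add(-3, -8), -1), 2)) = Add(-2, Pow(Pow(-11, -1), 2)) = Add(-2, Pow(Rational(-1, 11), 2)) = Add(-2, Rational(1, 121)) = Rational(-241, 121) ≈ -1.9917)
Add(Function('A')(Function('H')(Function('E')(-2))), Mul(I, 13)) = Add(Add(-2, Mul(6, Pow(16, -1))), Mul(Rational(-241, 121), 13)) = Add(Add(-2, Mul(6, Rational(1, 16))), Rational(-3133, 121)) = Add(Add(-2, Rational(3, 8)), Rational(-3133, 121)) = Add(Rational(-13, 8), Rational(-3133, 121)) = Rational(-26637, 968)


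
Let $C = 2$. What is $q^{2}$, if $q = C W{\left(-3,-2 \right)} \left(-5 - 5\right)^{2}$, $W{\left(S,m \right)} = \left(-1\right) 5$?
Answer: $1000000$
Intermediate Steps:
$W{\left(S,m \right)} = -5$
$q = -1000$ ($q = 2 \left(-5\right) \left(-5 - 5\right)^{2} = - 10 \left(-10\right)^{2} = \left(-10\right) 100 = -1000$)
$q^{2} = \left(-1000\right)^{2} = 1000000$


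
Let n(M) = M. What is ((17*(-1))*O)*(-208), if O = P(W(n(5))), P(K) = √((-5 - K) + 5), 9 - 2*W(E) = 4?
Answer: 1768*I*√10 ≈ 5590.9*I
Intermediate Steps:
W(E) = 5/2 (W(E) = 9/2 - ½*4 = 9/2 - 2 = 5/2)
P(K) = √(-K)
O = I*√10/2 (O = √(-1*5/2) = √(-5/2) = I*√10/2 ≈ 1.5811*I)
((17*(-1))*O)*(-208) = ((17*(-1))*(I*√10/2))*(-208) = -17*I*√10/2*(-208) = 1768*I*√10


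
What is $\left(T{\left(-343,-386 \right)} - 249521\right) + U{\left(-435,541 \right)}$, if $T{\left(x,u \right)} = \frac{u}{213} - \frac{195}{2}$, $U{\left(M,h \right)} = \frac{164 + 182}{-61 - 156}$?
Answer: $- \frac{23075548297}{92442} \approx -2.4962 \cdot 10^{5}$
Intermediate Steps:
$U{\left(M,h \right)} = - \frac{346}{217}$ ($U{\left(M,h \right)} = \frac{346}{-217} = 346 \left(- \frac{1}{217}\right) = - \frac{346}{217}$)
$T{\left(x,u \right)} = - \frac{195}{2} + \frac{u}{213}$ ($T{\left(x,u \right)} = u \frac{1}{213} - \frac{195}{2} = \frac{u}{213} - \frac{195}{2} = - \frac{195}{2} + \frac{u}{213}$)
$\left(T{\left(-343,-386 \right)} - 249521\right) + U{\left(-435,541 \right)} = \left(\left(- \frac{195}{2} + \frac{1}{213} \left(-386\right)\right) - 249521\right) - \frac{346}{217} = \left(\left(- \frac{195}{2} - \frac{386}{213}\right) - 249521\right) - \frac{346}{217} = \left(- \frac{42307}{426} - 249521\right) - \frac{346}{217} = - \frac{106338253}{426} - \frac{346}{217} = - \frac{23075548297}{92442}$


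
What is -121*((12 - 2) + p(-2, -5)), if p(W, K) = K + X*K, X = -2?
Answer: -1815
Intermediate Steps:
p(W, K) = -K (p(W, K) = K - 2*K = -K)
-121*((12 - 2) + p(-2, -5)) = -121*((12 - 2) - 1*(-5)) = -121*(10 + 5) = -121*15 = -1815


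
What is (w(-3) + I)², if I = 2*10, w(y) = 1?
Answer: 441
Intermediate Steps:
I = 20
(w(-3) + I)² = (1 + 20)² = 21² = 441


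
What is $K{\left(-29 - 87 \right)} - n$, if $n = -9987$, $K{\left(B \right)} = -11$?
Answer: $9976$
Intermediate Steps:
$K{\left(-29 - 87 \right)} - n = -11 - -9987 = -11 + 9987 = 9976$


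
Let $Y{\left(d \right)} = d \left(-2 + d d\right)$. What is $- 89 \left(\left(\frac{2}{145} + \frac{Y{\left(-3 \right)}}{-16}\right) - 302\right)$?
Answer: $\frac{62083107}{2320} \approx 26760.0$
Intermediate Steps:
$Y{\left(d \right)} = d \left(-2 + d^{2}\right)$
$- 89 \left(\left(\frac{2}{145} + \frac{Y{\left(-3 \right)}}{-16}\right) - 302\right) = - 89 \left(\left(\frac{2}{145} + \frac{\left(-3\right) \left(-2 + \left(-3\right)^{2}\right)}{-16}\right) - 302\right) = - 89 \left(\left(2 \cdot \frac{1}{145} + - 3 \left(-2 + 9\right) \left(- \frac{1}{16}\right)\right) - 302\right) = - 89 \left(\left(\frac{2}{145} + \left(-3\right) 7 \left(- \frac{1}{16}\right)\right) - 302\right) = - 89 \left(\left(\frac{2}{145} - - \frac{21}{16}\right) - 302\right) = - 89 \left(\left(\frac{2}{145} + \frac{21}{16}\right) - 302\right) = - 89 \left(\frac{3077}{2320} - 302\right) = \left(-89\right) \left(- \frac{697563}{2320}\right) = \frac{62083107}{2320}$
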